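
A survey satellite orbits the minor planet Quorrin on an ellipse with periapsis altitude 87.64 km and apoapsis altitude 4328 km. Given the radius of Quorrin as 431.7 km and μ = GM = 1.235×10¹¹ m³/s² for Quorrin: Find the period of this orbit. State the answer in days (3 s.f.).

T ≈ 0.887 days

r_p = 431.7 + 87.64 = 519.34 km = 5.1934×10⁵ m.
r_a = 431.7 + 4328 = 4759.7 km = 4.7597×10⁶ m.
Semi-major axis a = (r_p + r_a)/2 = (519.34 + 4759.7)/2 = 2639.5 km = 2.640×10⁶ m.
By Kepler's third law T = 2π√(a³/μ) = 2π × 1.220×10⁴ = 7.667×10⁴ s.
= 0.8874 days.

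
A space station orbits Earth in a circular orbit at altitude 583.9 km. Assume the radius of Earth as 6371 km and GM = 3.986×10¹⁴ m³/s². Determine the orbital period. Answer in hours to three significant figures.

r = 6371 + 583.9 = 6954.9 km = 6.9549×10⁶ m.
Kepler's third law: T = 2π√(r³/μ) = 2π√((6.955×10⁶)³ / 3.986×10¹⁴).
r³/μ = 8.440×10⁵ s², so T = 2π × 9.187×10² = 5.772×10³ s.
Converting: 5.772×10³ s ÷ 3600 = 1.603 hours.

T ≈ 1.60 hours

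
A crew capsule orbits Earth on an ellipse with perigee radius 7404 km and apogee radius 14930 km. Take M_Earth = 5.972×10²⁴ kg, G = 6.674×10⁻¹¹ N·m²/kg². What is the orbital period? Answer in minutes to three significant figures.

T ≈ 196 minutes

μ = GM = 6.674×10⁻¹¹ × 5.972×10²⁴ = 3.986×10¹⁴ m³/s².
Semi-major axis a = (r_p + r_a)/2 = (7404.0 + 14930)/2 = 11167 km = 1.117×10⁷ m.
By Kepler's third law T = 2π√(a³/μ) = 2π × 1.869×10³ = 1.174×10⁴ s.
= 195.7 minutes.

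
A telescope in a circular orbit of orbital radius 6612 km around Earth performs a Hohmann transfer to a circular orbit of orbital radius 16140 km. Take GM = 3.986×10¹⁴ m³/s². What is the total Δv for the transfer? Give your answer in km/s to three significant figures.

Δv_total ≈ 2.66 km/s

r₁ = 6612 km = 6.612×10⁶ m.
r₂ = 16140 km = 1.614×10⁷ m.
Transfer ellipse a_t = (r₁ + r₂)/2 = 1.138×10⁷ m.
At r₁: circular v_c1 = √(μ/r₁) = 7764 m/s; transfer-perigee v_p = √[μ(2/r₁ − 1/a_t)] = 9248 m/s.
Δv₁ = v_p − v_c1 = 1484 m/s.
At r₂: circular v_c2 = √(μ/r₂) = 4970 m/s; transfer-apogee v_a = √[μ(2/r₂ − 1/a_t)] = 3789 m/s.
Δv₂ = v_c2 − v_a = 1181 m/s.
Total Δv = Δv₁ + Δv₂ = 2665 m/s = 2.665 km/s.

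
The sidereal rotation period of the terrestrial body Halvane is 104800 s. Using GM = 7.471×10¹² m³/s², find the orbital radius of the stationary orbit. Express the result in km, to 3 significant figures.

r_sync ≈ 12800 km

A synchronous orbit has period T, so by Kepler's third law a = (μT²/4π²)^(1/3).
μT²/4π² = 7.471×10¹² × (1.048×10⁵)² / 39.48 = 2.078×10²¹ m³.
a = 1.276×10⁷ m = 12762 km.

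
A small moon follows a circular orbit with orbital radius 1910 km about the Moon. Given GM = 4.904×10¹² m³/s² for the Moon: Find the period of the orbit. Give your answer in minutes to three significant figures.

T ≈ 125 minutes

r = 1910 km = 1.910×10⁶ m.
Kepler's third law: T = 2π√(r³/μ) = 2π√((1.910×10⁶)³ / 4.904×10¹²).
r³/μ = 1.421×10⁶ s², so T = 2π × 1.192×10³ = 7.490×10³ s.
Converting: 7.490×10³ s ÷ 60.00 = 124.8 minutes.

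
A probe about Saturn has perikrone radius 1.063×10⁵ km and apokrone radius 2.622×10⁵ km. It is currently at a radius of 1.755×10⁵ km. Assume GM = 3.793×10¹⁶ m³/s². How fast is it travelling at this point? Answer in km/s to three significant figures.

v ≈ 15.0 km/s

Semi-major axis a = (r_p + r_a)/2 = 1.8425×10⁵ km = 1.842×10⁸ m.
Vis-viva: v² = μ(2/r − 1/a) = 3.793×10¹⁶ × (1.140×10⁻⁸ − 5.427×10⁻⁹) = 2.264×10⁸ m²/s².
v = 15050 m/s = 15.05 km/s.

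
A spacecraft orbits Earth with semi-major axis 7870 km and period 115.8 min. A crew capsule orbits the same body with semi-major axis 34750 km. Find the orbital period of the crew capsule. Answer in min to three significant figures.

T₂ ≈ 1070 min

Kepler's third law: T² ∝ a³, so T₂ = T₁ (a₂/a₁)^(3/2).
a₂/a₁ = 4.416, (a₂/a₁)^(3/2) = 9.278.
T₂ = 115.8 × 9.278 = 1074 min.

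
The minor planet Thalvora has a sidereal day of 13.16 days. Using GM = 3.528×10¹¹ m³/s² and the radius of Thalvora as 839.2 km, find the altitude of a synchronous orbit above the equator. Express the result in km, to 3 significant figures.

T = 13.16 days = 1.137×10⁶ s.
A synchronous orbit has period T, so by Kepler's third law a = (μT²/4π²)^(1/3).
μT²/4π² = 3.528×10¹¹ × (1.137×10⁶)² / 39.48 = 1.155×10²² m³.
a = 2.261×10⁷ m = 22607 km.
Altitude h = a − R = 22607 − 839.2 = 21767 km.

h_sync ≈ 21800 km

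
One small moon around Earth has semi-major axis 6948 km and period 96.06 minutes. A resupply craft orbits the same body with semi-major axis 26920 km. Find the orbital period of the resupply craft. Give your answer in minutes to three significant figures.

Kepler's third law: T² ∝ a³, so T₂ = T₁ (a₂/a₁)^(3/2).
a₂/a₁ = 3.874, (a₂/a₁)^(3/2) = 7.626.
T₂ = 96.06 × 7.626 = 732.6 minutes.

T₂ ≈ 733 minutes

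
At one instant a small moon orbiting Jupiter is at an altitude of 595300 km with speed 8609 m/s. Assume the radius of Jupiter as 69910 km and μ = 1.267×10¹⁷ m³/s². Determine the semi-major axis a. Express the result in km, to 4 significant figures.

a ≈ 4.129×10⁵ km

r = 69910 + 595300 = 6.6521×10⁵ km = 6.652×10⁸ m.
Specific orbital energy ε = v²/2 − μ/r = (8609)²/2 − 1.267×10¹⁷/6.652×10⁸ = -1.534×10⁸ J/kg.
Since ε = −μ/(2a), a = −μ/(2ε) = 4.129×10⁸ m = 4.1295×10⁵ km.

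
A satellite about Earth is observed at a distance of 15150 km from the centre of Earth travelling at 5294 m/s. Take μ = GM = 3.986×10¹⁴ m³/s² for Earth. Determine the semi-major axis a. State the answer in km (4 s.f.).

a ≈ 16210 km

r = 1.515×10⁷ m.
Specific orbital energy ε = v²/2 − μ/r = (5294)²/2 − 3.986×10¹⁴/1.515×10⁷ = -1.230×10⁷ J/kg.
Since ε = −μ/(2a), a = −μ/(2ε) = 1.621×10⁷ m = 16207 km.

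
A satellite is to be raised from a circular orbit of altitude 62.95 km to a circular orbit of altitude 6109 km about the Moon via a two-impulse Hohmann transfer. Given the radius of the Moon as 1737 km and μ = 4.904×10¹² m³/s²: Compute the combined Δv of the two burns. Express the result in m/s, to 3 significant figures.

Δv_total ≈ 762 m/s

r₁ = 1737 + 62.95 = 1800.0 km = 1.8000×10⁶ m.
r₂ = 1737 + 6109 = 7846.0 km = 7.8460×10⁶ m.
Transfer ellipse a_t = (r₁ + r₂)/2 = 4.823×10⁶ m.
At r₁: circular v_c1 = √(μ/r₁) = 1651 m/s; transfer-perilune v_p = √[μ(2/r₁ − 1/a_t)] = 2105 m/s.
Δv₁ = v_p − v_c1 = 454.7 m/s.
At r₂: circular v_c2 = √(μ/r₂) = 790.6 m/s; transfer-apolune v_a = √[μ(2/r₂ − 1/a_t)] = 483.0 m/s.
Δv₂ = v_c2 − v_a = 307.6 m/s.
Total Δv = Δv₁ + Δv₂ = 762.3 m/s.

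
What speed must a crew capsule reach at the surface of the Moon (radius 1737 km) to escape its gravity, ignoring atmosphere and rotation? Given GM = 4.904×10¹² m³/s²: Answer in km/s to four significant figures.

r = R = 1.737×10⁶ m.
Escape speed v_esc = √(2μ/r) = √(2 × 4.904×10¹² / 1.737×10⁶) = √(5.647×10⁶) = 2376 m/s.
= 2.376 km/s.

v_esc ≈ 2.376 km/s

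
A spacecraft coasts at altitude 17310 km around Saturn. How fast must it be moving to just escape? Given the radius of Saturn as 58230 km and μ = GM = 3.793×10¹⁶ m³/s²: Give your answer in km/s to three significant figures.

r = 58230 + 17310 = 75540 km = 7.5540×10⁷ m.
Escape speed v_esc = √(2μ/r) = √(2 × 3.793×10¹⁶ / 7.554×10⁷) = √(1.004×10⁹) = 31690 m/s.
= 31.69 km/s.

v_esc ≈ 31.7 km/s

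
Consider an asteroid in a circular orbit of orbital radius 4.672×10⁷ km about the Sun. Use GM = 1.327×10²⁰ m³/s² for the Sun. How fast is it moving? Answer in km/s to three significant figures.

r = 4.672×10⁷ km = 4.672×10¹⁰ m.
For a circular orbit v = √(μ/r) = √(1.327×10²⁰ / 4.672×10¹⁰) = √(2.840×10⁹) = 53290 m/s.
That is 53.29 km/s.

v ≈ 53.3 km/s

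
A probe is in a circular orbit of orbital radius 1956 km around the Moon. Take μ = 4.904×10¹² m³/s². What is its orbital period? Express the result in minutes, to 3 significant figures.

T ≈ 129 minutes

r = 1956 km = 1.956×10⁶ m.
Kepler's third law: T = 2π√(r³/μ) = 2π√((1.956×10⁶)³ / 4.904×10¹²).
r³/μ = 1.526×10⁶ s², so T = 2π × 1.235×10³ = 7.762×10³ s.
Converting: 7.762×10³ s ÷ 60.00 = 129.4 minutes.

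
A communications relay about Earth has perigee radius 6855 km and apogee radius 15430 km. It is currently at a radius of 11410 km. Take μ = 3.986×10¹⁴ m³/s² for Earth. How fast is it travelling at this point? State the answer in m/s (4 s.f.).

Semi-major axis a = (r_p + r_a)/2 = 11142 km = 1.114×10⁷ m.
Vis-viva: v² = μ(2/r − 1/a) = 3.986×10¹⁴ × (1.753×10⁻⁷ − 8.975×10⁻⁸) = 3.410×10⁷ m²/s².
v = 5839 m/s.

v ≈ 5839 m/s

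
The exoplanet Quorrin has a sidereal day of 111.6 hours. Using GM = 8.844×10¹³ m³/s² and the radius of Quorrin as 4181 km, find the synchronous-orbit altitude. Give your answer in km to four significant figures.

T = 111.6 hours = 4.018×10⁵ s.
A synchronous orbit has period T, so by Kepler's third law a = (μT²/4π²)^(1/3).
μT²/4π² = 8.844×10¹³ × (4.018×10⁵)² / 39.48 = 3.616×10²³ m³.
a = 7.124×10⁷ m = 71243 km.
Altitude h = a − R = 71243 − 4181 = 67062 km.

h_sync ≈ 67060 km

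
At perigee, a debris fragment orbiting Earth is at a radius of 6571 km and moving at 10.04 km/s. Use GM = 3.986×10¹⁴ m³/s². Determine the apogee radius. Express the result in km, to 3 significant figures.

apogee radius ≈ 32300 km

r_p = 6.571×10⁶ m.
Specific energy ε = v²/2 − μ/r = -1.026×10⁷ J/kg, so a = −μ/(2ε) = 1.943×10⁷ m.
The apsides satisfy r_p + r_a = 2a, so the apogee radius is 2a − r_p = 3.228×10⁷ m = 32280 km.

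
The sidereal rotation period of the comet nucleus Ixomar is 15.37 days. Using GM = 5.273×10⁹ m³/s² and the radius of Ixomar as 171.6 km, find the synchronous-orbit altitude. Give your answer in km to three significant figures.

h_sync ≈ 6000 km

T = 15.37 days = 1.328×10⁶ s.
A synchronous orbit has period T, so by Kepler's third law a = (μT²/4π²)^(1/3).
μT²/4π² = 5.273×10⁹ × (1.328×10⁶)² / 39.48 = 2.355×10²⁰ m³.
a = 6.176×10⁶ m = 6175.8 km.
Altitude h = a − R = 6175.8 − 171.6 = 6004.2 km.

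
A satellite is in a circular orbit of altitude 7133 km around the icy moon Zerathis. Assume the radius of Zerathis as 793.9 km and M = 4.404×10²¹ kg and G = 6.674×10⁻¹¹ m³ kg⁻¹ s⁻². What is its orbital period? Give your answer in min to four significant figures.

μ = GM = 6.674×10⁻¹¹ × 4.404×10²¹ = 2.939×10¹¹ m³/s².
r = 793.9 + 7133 = 7926.9 km = 7.9269×10⁶ m.
Kepler's third law: T = 2π√(r³/μ) = 2π√((7.927×10⁶)³ / 2.939×10¹¹).
r³/μ = 1.695×10⁹ s², so T = 2π × 4.117×10⁴ = 2.587×10⁵ s.
Converting: 2.587×10⁵ s ÷ 60.00 = 4311 min.

T ≈ 4311 min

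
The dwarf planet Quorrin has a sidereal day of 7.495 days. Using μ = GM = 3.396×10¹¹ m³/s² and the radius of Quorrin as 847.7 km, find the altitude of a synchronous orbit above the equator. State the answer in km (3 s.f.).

T = 7.495 days = 6.476×10⁵ s.
A synchronous orbit has period T, so by Kepler's third law a = (μT²/4π²)^(1/3).
μT²/4π² = 3.396×10¹¹ × (6.476×10⁵)² / 39.48 = 3.607×10²¹ m³.
a = 1.534×10⁷ m = 15336 km.
Altitude h = a − R = 15336 − 847.7 = 14489 km.

h_sync ≈ 14500 km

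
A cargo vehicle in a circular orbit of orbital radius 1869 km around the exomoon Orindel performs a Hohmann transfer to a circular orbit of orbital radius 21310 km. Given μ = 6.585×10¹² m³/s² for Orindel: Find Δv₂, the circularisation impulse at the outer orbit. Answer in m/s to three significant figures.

Δv ≈ 333 m/s

r₁ = 1869 km = 1.869×10⁶ m.
r₂ = 21310 km = 2.131×10⁷ m.
Transfer ellipse a_t = (r₁ + r₂)/2 = 1.159×10⁷ m.
At r₁: circular v_c1 = √(μ/r₁) = 1877 m/s; transfer-periapsis v_p = √[μ(2/r₁ − 1/a_t)] = 2545 m/s.
At r₂: circular v_c2 = √(μ/r₂) = 555.9 m/s; transfer-apoapsis v_a = √[μ(2/r₂ − 1/a_t)] = 223.2 m/s.
Δv₂ = v_c2 − v_a = 332.7 m/s.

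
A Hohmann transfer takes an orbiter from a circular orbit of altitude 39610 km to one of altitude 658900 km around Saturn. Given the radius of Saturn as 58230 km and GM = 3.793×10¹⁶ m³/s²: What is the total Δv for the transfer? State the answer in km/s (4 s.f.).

r₁ = 58230 + 39610 = 97840 km = 9.7840×10⁷ m.
r₂ = 58230 + 658900 = 717130 km = 7.1713×10⁸ m.
Transfer ellipse a_t = (r₁ + r₂)/2 = 4.075×10⁸ m.
At r₁: circular v_c1 = √(μ/r₁) = 19690 m/s; transfer-perikrone v_p = √[μ(2/r₁ − 1/a_t)] = 26120 m/s.
Δv₁ = v_p − v_c1 = 6431 m/s.
At r₂: circular v_c2 = √(μ/r₂) = 7273 m/s; transfer-apokrone v_a = √[μ(2/r₂ − 1/a_t)] = 3564 m/s.
Δv₂ = v_c2 − v_a = 3709 m/s.
Total Δv = Δv₁ + Δv₂ = 10140 m/s = 10.14 km/s.

Δv_total ≈ 10.14 km/s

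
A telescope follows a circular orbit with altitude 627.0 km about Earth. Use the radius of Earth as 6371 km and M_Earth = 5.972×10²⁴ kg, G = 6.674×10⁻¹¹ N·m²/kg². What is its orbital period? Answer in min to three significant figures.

μ = GM = 6.674×10⁻¹¹ × 5.972×10²⁴ = 3.986×10¹⁴ m³/s².
r = 6371 + 627.0 = 6998.0 km = 6.9980×10⁶ m.
Kepler's third law: T = 2π√(r³/μ) = 2π√((6.998×10⁶)³ / 3.986×10¹⁴).
r³/μ = 8.598×10⁵ s², so T = 2π × 9.273×10² = 5.826×10³ s.
Converting: 5.826×10³ s ÷ 60.00 = 97.10 min.

T ≈ 97.1 min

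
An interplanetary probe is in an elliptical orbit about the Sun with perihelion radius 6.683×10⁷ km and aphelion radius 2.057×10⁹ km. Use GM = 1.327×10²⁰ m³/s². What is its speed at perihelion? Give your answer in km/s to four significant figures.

v ≈ 62.02 km/s

Semi-major axis a = (r_p + r_a)/2 = 1.0619×10⁹ km = 1.062×10¹² m.
Vis-viva: v² = μ(2/r − 1/a) = 1.327×10²⁰ × (2.993×10⁻¹¹ − 9.417×10⁻¹³) = 3.846×10⁹ m²/s².
v = 62020 m/s = 62.02 km/s.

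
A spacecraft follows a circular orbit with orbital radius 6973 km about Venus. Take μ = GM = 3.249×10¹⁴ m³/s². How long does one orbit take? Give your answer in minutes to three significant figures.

T ≈ 107 minutes

r = 6973 km = 6.973×10⁶ m.
Kepler's third law: T = 2π√(r³/μ) = 2π√((6.973×10⁶)³ / 3.249×10¹⁴).
r³/μ = 1.044×10⁶ s², so T = 2π × 1.022×10³ = 6.419×10³ s.
Converting: 6.419×10³ s ÷ 60.00 = 107.0 minutes.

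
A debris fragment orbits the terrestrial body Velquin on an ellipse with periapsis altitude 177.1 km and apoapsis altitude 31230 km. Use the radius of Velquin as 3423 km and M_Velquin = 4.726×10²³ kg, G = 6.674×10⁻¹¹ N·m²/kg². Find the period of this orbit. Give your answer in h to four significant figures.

T ≈ 26.00 h

μ = GM = 6.674×10⁻¹¹ × 4.726×10²³ = 3.154×10¹³ m³/s².
r_p = 3423 + 177.1 = 3600.1 km = 3.6001×10⁶ m.
r_a = 3423 + 31230 = 34653 km = 3.4653×10⁷ m.
Semi-major axis a = (r_p + r_a)/2 = (3600.1 + 34653)/2 = 19127 km = 1.913×10⁷ m.
By Kepler's third law T = 2π√(a³/μ) = 2π × 1.489×10⁴ = 9.358×10⁴ s.
= 26.00 h.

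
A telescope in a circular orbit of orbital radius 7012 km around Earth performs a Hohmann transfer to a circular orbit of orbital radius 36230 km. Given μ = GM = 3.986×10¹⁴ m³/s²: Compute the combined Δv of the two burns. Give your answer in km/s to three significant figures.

r₁ = 7012 km = 7.012×10⁶ m.
r₂ = 36230 km = 3.623×10⁷ m.
Transfer ellipse a_t = (r₁ + r₂)/2 = 2.162×10⁷ m.
At r₁: circular v_c1 = √(μ/r₁) = 7540 m/s; transfer-perigee v_p = √[μ(2/r₁ − 1/a_t)] = 9760 m/s.
Δv₁ = v_p − v_c1 = 2220 m/s.
At r₂: circular v_c2 = √(μ/r₂) = 3317 m/s; transfer-apogee v_a = √[μ(2/r₂ − 1/a_t)] = 1889 m/s.
Δv₂ = v_c2 − v_a = 1428 m/s.
Total Δv = Δv₁ + Δv₂ = 3648 m/s = 3.648 km/s.

Δv_total ≈ 3.65 km/s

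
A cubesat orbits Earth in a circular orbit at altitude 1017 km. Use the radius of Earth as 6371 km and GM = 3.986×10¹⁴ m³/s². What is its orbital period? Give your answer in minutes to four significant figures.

T ≈ 105.3 minutes

r = 6371 + 1017 = 7388.0 km = 7.3880×10⁶ m.
Kepler's third law: T = 2π√(r³/μ) = 2π√((7.388×10⁶)³ / 3.986×10¹⁴).
r³/μ = 1.012×10⁶ s², so T = 2π × 1.006×10³ = 6.320×10³ s.
Converting: 6.320×10³ s ÷ 60.00 = 105.3 minutes.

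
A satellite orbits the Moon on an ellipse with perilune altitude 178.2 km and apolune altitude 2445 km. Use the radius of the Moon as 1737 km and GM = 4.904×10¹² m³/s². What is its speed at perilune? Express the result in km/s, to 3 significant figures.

r_p = 1737 + 178.2 = 1915.2 km = 1.9152×10⁶ m.
r_a = 1737 + 2445 = 4182.0 km = 4.1820×10⁶ m.
Semi-major axis a = (r_p + r_a)/2 = 3048.6 km = 3.049×10⁶ m.
Vis-viva: v² = μ(2/r − 1/a) = 4.904×10¹² × (1.044×10⁻⁶ − 3.280×10⁻⁷) = 3.513×10⁶ m²/s².
v = 1874 m/s = 1.874 km/s.

v ≈ 1.87 km/s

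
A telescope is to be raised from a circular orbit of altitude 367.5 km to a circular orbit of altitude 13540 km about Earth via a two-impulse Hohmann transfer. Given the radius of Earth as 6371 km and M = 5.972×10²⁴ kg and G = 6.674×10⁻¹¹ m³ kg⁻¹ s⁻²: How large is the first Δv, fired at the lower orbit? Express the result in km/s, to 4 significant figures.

μ = GM = 6.674×10⁻¹¹ × 5.972×10²⁴ = 3.986×10¹⁴ m³/s².
r₁ = 6371 + 367.5 = 6738.5 km = 6.7385×10⁶ m.
r₂ = 6371 + 13540 = 19911 km = 1.9911×10⁷ m.
Transfer ellipse a_t = (r₁ + r₂)/2 = 1.332×10⁷ m.
At r₁: circular v_c1 = √(μ/r₁) = 7691 m/s; transfer-perigee v_p = √[μ(2/r₁ − 1/a_t)] = 9401 m/s.
Δv₁ = v_p − v_c1 = 1711 m/s.
= 1.711 km/s.

Δv ≈ 1.711 km/s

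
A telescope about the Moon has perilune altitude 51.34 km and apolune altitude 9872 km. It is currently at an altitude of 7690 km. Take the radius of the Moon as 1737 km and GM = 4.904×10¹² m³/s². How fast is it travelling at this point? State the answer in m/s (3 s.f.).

r_p = 1737 + 51.34 = 1788.3 km = 1.7883×10⁶ m.
r_a = 1737 + 9872 = 11609 km = 1.1609×10⁷ m.
r = 1737 + 7690 = 9427.0 km = 9.427×10⁶ m.
Semi-major axis a = (r_p + r_a)/2 = 6698.7 km = 6.699×10⁶ m.
Vis-viva: v² = μ(2/r − 1/a) = 4.904×10¹² × (2.122×10⁻⁷ − 1.493×10⁻⁷) = 3.083×10⁵ m²/s².
v = 555.3 m/s.

v ≈ 555 m/s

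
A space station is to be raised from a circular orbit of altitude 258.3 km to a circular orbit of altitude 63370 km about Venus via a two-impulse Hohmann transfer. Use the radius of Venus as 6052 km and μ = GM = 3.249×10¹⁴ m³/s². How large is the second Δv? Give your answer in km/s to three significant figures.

Δv ≈ 1.28 km/s

r₁ = 6052 + 258.3 = 6310.3 km = 6.3103×10⁶ m.
r₂ = 6052 + 63370 = 69422 km = 6.9422×10⁷ m.
Transfer ellipse a_t = (r₁ + r₂)/2 = 3.787×10⁷ m.
At r₁: circular v_c1 = √(μ/r₁) = 7175 m/s; transfer-periapsis v_p = √[μ(2/r₁ − 1/a_t)] = 9716 m/s.
At r₂: circular v_c2 = √(μ/r₂) = 2163 m/s; transfer-apoapsis v_a = √[μ(2/r₂ − 1/a_t)] = 883.1 m/s.
Δv₂ = v_c2 − v_a = 1280 m/s.
= 1.280 km/s.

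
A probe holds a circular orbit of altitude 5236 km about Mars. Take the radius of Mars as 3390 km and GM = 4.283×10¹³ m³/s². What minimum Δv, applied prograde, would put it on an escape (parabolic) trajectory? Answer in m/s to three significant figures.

Δv ≈ 923 m/s

r = 3390 + 5236 = 8626.0 km = 8.6260×10⁶ m.
Circular speed v_c = √(μ/r) = 2228 m/s.
Escape speed v_esc = √(2μ/r) = √2 × v_c = 3151 m/s.
Δv = v_esc − v_c = 923.0 m/s.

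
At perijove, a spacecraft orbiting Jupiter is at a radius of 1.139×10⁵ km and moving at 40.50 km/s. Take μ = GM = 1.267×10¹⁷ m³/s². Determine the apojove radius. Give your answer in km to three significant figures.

apojove radius ≈ 3.20×10⁵ km

r_p = 1.139×10⁸ m.
Specific energy ε = v²/2 − μ/r = -2.923×10⁸ J/kg, so a = −μ/(2ε) = 2.168×10⁸ m.
The apsides satisfy r_p + r_a = 2a, so the apojove radius is 2a − r_p = 3.196×10⁸ m = 3.1963×10⁵ km.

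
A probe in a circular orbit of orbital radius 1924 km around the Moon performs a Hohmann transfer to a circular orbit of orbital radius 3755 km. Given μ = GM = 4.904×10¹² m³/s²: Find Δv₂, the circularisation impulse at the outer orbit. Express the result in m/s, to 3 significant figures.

r₁ = 1924 km = 1.924×10⁶ m.
r₂ = 3755 km = 3.755×10⁶ m.
Transfer ellipse a_t = (r₁ + r₂)/2 = 2.840×10⁶ m.
At r₁: circular v_c1 = √(μ/r₁) = 1597 m/s; transfer-perilune v_p = √[μ(2/r₁ − 1/a_t)] = 1836 m/s.
At r₂: circular v_c2 = √(μ/r₂) = 1143 m/s; transfer-apolune v_a = √[μ(2/r₂ − 1/a_t)] = 940.7 m/s.
Δv₂ = v_c2 − v_a = 202.1 m/s.

Δv ≈ 202 m/s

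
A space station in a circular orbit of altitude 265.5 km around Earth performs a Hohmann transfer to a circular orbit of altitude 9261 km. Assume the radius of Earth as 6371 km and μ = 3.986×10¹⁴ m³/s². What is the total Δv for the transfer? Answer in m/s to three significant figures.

r₁ = 6371 + 265.5 = 6636.5 km = 6.6365×10⁶ m.
r₂ = 6371 + 9261 = 15632 km = 1.5632×10⁷ m.
Transfer ellipse a_t = (r₁ + r₂)/2 = 1.113×10⁷ m.
At r₁: circular v_c1 = √(μ/r₁) = 7750 m/s; transfer-perigee v_p = √[μ(2/r₁ − 1/a_t)] = 9183 m/s.
Δv₁ = v_p − v_c1 = 1433 m/s.
At r₂: circular v_c2 = √(μ/r₂) = 5050 m/s; transfer-apogee v_a = √[μ(2/r₂ − 1/a_t)] = 3899 m/s.
Δv₂ = v_c2 − v_a = 1151 m/s.
Total Δv = Δv₁ + Δv₂ = 2584 m/s.

Δv_total ≈ 2580 m/s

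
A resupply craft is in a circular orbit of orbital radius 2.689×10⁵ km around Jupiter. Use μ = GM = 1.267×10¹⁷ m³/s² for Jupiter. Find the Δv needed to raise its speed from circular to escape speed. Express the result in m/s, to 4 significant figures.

Δv ≈ 8991 m/s

r = 2.689×10⁵ km = 2.689×10⁸ m.
Circular speed v_c = √(μ/r) = 21710 m/s.
Escape speed v_esc = √(2μ/r) = √2 × v_c = 30700 m/s.
Δv = v_esc − v_c = 8991 m/s.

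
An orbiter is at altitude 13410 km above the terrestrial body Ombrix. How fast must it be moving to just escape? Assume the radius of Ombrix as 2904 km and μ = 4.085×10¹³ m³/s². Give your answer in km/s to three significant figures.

v_esc ≈ 2.24 km/s

r = 2904 + 13410 = 16314 km = 1.6314×10⁷ m.
Escape speed v_esc = √(2μ/r) = √(2 × 4.085×10¹³ / 1.631×10⁷) = √(5.008×10⁶) = 2238 m/s.
= 2.238 km/s.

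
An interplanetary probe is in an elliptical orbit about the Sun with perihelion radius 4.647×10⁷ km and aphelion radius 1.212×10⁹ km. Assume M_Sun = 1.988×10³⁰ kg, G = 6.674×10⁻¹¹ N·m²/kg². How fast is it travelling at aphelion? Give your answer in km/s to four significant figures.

v ≈ 2.843 km/s

μ = GM = 6.674×10⁻¹¹ × 1.988×10³⁰ = 1.327×10²⁰ m³/s².
Semi-major axis a = (r_p + r_a)/2 = 6.2924×10⁸ km = 6.292×10¹¹ m.
Vis-viva: v² = μ(2/r − 1/a) = 1.327×10²⁰ × (1.650×10⁻¹² − 1.589×10⁻¹²) = 8.085×10⁶ m²/s².
v = 2843 m/s = 2.843 km/s.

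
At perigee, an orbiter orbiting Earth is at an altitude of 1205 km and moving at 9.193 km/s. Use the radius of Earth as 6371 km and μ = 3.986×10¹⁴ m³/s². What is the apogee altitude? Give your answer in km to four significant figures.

apogee altitude ≈ 24540 km

r_p = 6371 + 1205 = 7576.0 km = 7.576×10⁶ m.
Specific energy ε = v²/2 − μ/r = -1.036×10⁷ J/kg, so a = −μ/(2ε) = 1.924×10⁷ m.
The apsides satisfy r_p + r_a = 2a, so the apogee radius is 2a − r_p = 3.091×10⁷ m = 30907 km.
Apogee altitude = 30907 − 6371 = 24536 km.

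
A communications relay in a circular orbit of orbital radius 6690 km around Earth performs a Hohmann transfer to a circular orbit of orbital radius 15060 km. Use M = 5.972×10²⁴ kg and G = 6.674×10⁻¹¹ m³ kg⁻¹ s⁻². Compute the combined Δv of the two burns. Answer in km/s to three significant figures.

Δv_total ≈ 2.47 km/s

μ = GM = 6.674×10⁻¹¹ × 5.972×10²⁴ = 3.986×10¹⁴ m³/s².
r₁ = 6690 km = 6.690×10⁶ m.
r₂ = 15060 km = 1.506×10⁷ m.
Transfer ellipse a_t = (r₁ + r₂)/2 = 1.088×10⁷ m.
At r₁: circular v_c1 = √(μ/r₁) = 7719 m/s; transfer-perigee v_p = √[μ(2/r₁ − 1/a_t)] = 9083 m/s.
Δv₁ = v_p − v_c1 = 1365 m/s.
At r₂: circular v_c2 = √(μ/r₂) = 5144 m/s; transfer-apogee v_a = √[μ(2/r₂ − 1/a_t)] = 4035 m/s.
Δv₂ = v_c2 − v_a = 1110 m/s.
Total Δv = Δv₁ + Δv₂ = 2474 m/s = 2.474 km/s.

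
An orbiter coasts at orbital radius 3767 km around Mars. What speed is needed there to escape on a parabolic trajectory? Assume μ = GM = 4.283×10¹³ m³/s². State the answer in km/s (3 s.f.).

r = 3767 km = 3.767×10⁶ m.
Escape speed v_esc = √(2μ/r) = √(2 × 4.283×10¹³ / 3.767×10⁶) = √(2.274×10⁷) = 4769 m/s.
= 4.769 km/s.

v_esc ≈ 4.77 km/s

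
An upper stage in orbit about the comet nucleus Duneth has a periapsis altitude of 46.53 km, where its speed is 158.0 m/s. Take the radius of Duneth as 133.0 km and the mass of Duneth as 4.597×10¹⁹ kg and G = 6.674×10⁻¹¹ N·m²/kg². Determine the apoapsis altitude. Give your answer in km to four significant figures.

μ = GM = 6.674×10⁻¹¹ × 4.597×10¹⁹ = 3.068×10⁹ m³/s².
r_p = 133.0 + 46.53 = 179.53 km = 1.795×10⁵ m.
Specific energy ε = v²/2 − μ/r = -4.607×10³ J/kg, so a = −μ/(2ε) = 3.330×10⁵ m.
The apsides satisfy r_p + r_a = 2a, so the apoapsis radius is 2a − r_p = 4.864×10⁵ m = 486.38 km.
Apoapsis altitude = 486.38 − 133.0 = 353.38 km.

apoapsis altitude ≈ 353.4 km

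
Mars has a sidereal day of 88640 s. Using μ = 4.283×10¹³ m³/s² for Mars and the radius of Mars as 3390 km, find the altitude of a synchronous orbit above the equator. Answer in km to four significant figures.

h_sync ≈ 17040 km

A synchronous orbit has period T, so by Kepler's third law a = (μT²/4π²)^(1/3).
μT²/4π² = 4.283×10¹³ × (8.864×10⁴)² / 39.48 = 8.524×10²¹ m³.
a = 2.043×10⁷ m = 20428 km.
Altitude h = a − R = 20428 − 3390 = 17038 km.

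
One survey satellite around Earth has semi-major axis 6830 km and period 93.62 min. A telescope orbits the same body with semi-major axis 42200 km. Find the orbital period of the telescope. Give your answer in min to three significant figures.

T₂ ≈ 1440 min

Kepler's third law: T² ∝ a³, so T₂ = T₁ (a₂/a₁)^(3/2).
a₂/a₁ = 6.179, (a₂/a₁)^(3/2) = 15.36.
T₂ = 93.62 × 15.36 = 1438 min.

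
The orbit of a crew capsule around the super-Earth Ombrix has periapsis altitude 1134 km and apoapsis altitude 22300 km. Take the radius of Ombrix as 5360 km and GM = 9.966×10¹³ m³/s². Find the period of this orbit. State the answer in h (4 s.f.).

T ≈ 12.34 h

r_p = 5360 + 1134 = 6494.0 km = 6.4940×10⁶ m.
r_a = 5360 + 22300 = 27660 km = 2.7660×10⁷ m.
Semi-major axis a = (r_p + r_a)/2 = (6494.0 + 27660)/2 = 17077 km = 1.708×10⁷ m.
By Kepler's third law T = 2π√(a³/μ) = 2π × 7.069×10³ = 4.442×10⁴ s.
= 12.34 h.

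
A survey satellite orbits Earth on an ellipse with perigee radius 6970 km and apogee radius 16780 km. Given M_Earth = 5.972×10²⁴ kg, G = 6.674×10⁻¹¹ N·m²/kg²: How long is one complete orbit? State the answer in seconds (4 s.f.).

μ = GM = 6.674×10⁻¹¹ × 5.972×10²⁴ = 3.986×10¹⁴ m³/s².
Semi-major axis a = (r_p + r_a)/2 = (6970.0 + 16780)/2 = 11875 km = 1.188×10⁷ m.
By Kepler's third law T = 2π√(a³/μ) = 2π × 2.050×10³ = 1.288×10⁴ s.

T ≈ 12880 seconds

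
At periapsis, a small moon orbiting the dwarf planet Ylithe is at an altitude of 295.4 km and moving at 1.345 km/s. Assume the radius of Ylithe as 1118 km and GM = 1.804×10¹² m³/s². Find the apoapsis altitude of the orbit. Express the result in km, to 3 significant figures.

apoapsis altitude ≈ 2320 km

r_p = 1118 + 295.4 = 1413.4 km = 1.413×10⁶ m.
Specific energy ε = v²/2 − μ/r = -3.718×10⁵ J/kg, so a = −μ/(2ε) = 2.426×10⁶ m.
The apsides satisfy r_p + r_a = 2a, so the apoapsis radius is 2a − r_p = 3.438×10⁶ m = 3438.1 km.
Apoapsis altitude = 3438.1 − 1118 = 2320.1 km.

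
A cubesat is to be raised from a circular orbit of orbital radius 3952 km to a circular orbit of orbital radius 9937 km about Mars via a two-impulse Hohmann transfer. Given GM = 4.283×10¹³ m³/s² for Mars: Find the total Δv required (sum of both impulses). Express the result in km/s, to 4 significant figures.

Δv_total ≈ 1.156 km/s

r₁ = 3952 km = 3.952×10⁶ m.
r₂ = 9937 km = 9.937×10⁶ m.
Transfer ellipse a_t = (r₁ + r₂)/2 = 6.944×10⁶ m.
At r₁: circular v_c1 = √(μ/r₁) = 3292 m/s; transfer-periapsis v_p = √[μ(2/r₁ − 1/a_t)] = 3938 m/s.
Δv₁ = v_p − v_c1 = 645.9 m/s.
At r₂: circular v_c2 = √(μ/r₂) = 2076 m/s; transfer-apoapsis v_a = √[μ(2/r₂ − 1/a_t)] = 1566 m/s.
Δv₂ = v_c2 − v_a = 509.9 m/s.
Total Δv = Δv₁ + Δv₂ = 1156 m/s = 1.156 km/s.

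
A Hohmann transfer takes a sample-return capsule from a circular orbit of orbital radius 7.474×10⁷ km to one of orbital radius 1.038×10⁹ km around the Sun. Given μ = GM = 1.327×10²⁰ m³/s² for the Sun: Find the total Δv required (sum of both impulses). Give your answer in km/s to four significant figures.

r₁ = 7.474×10⁷ km = 7.474×10¹⁰ m.
r₂ = 1.038×10⁹ km = 1.038×10¹² m.
Transfer ellipse a_t = (r₁ + r₂)/2 = 5.564×10¹¹ m.
At r₁: circular v_c1 = √(μ/r₁) = 42140 m/s; transfer-perihelion v_p = √[μ(2/r₁ − 1/a_t)] = 57550 m/s.
Δv₁ = v_p − v_c1 = 15420 m/s.
At r₂: circular v_c2 = √(μ/r₂) = 11310 m/s; transfer-aphelion v_a = √[μ(2/r₂ − 1/a_t)] = 4144 m/s.
Δv₂ = v_c2 − v_a = 7163 m/s.
Total Δv = Δv₁ + Δv₂ = 22580 m/s = 22.58 km/s.

Δv_total ≈ 22.58 km/s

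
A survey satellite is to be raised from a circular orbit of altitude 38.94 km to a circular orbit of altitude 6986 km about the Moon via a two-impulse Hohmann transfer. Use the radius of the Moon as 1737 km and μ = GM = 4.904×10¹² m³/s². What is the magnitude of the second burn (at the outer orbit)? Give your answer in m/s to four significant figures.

Δv ≈ 313.7 m/s

r₁ = 1737 + 38.94 = 1775.9 km = 1.7759×10⁶ m.
r₂ = 1737 + 6986 = 8723.0 km = 8.7230×10⁶ m.
Transfer ellipse a_t = (r₁ + r₂)/2 = 5.249×10⁶ m.
At r₁: circular v_c1 = √(μ/r₁) = 1662 m/s; transfer-perilune v_p = √[μ(2/r₁ − 1/a_t)] = 2142 m/s.
At r₂: circular v_c2 = √(μ/r₂) = 749.8 m/s; transfer-apolune v_a = √[μ(2/r₂ − 1/a_t)] = 436.1 m/s.
Δv₂ = v_c2 − v_a = 313.7 m/s.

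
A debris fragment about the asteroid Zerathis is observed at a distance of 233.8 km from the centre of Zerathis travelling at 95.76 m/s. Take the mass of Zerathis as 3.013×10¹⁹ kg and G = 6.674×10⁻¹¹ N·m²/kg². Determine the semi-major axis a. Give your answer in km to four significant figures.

a ≈ 250.4 km

μ = GM = 6.674×10⁻¹¹ × 3.013×10¹⁹ = 2.011×10⁹ m³/s².
r = 2.338×10⁵ m.
Specific orbital energy ε = v²/2 − μ/r = (95.76)²/2 − 2.011×10⁹/2.338×10⁵ = -4.016×10³ J/kg.
Since ε = −μ/(2a), a = −μ/(2ε) = 2.504×10⁵ m = 250.37 km.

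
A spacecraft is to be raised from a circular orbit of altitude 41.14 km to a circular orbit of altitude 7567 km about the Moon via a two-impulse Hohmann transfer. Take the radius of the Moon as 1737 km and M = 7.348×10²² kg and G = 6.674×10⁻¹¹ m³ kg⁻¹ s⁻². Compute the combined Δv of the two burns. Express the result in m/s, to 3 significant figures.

μ = GM = 6.674×10⁻¹¹ × 7.348×10²² = 4.904×10¹² m³/s².
r₁ = 1737 + 41.14 = 1778.1 km = 1.7781×10⁶ m.
r₂ = 1737 + 7567 = 9304.0 km = 9.3040×10⁶ m.
Transfer ellipse a_t = (r₁ + r₂)/2 = 5.541×10⁶ m.
At r₁: circular v_c1 = √(μ/r₁) = 1661 m/s; transfer-perilune v_p = √[μ(2/r₁ − 1/a_t)] = 2152 m/s.
Δv₁ = v_p − v_c1 = 491.2 m/s.
At r₂: circular v_c2 = √(μ/r₂) = 726.0 m/s; transfer-apolune v_a = √[μ(2/r₂ − 1/a_t)] = 411.3 m/s.
Δv₂ = v_c2 − v_a = 314.7 m/s.
Total Δv = Δv₁ + Δv₂ = 806.0 m/s.

Δv_total ≈ 806 m/s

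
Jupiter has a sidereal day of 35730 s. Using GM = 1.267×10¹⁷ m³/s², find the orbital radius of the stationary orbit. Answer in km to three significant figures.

A synchronous orbit has period T, so by Kepler's third law a = (μT²/4π²)^(1/3).
μT²/4π² = 1.267×10¹⁷ × (3.573×10⁴)² / 39.48 = 4.097×10²⁴ m³.
a = 1.600×10⁸ m = 1.6002×10⁵ km.

r_sync ≈ 1.60×10⁵ km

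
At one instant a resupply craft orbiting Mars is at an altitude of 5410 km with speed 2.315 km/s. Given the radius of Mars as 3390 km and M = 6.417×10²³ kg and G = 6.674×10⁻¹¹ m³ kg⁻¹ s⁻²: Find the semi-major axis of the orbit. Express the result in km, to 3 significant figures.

a ≈ 9790 km

μ = GM = 6.674×10⁻¹¹ × 6.417×10²³ = 4.283×10¹³ m³/s².
r = 3390 + 5410 = 8800.0 km = 8.800×10⁶ m.
Specific orbital energy ε = v²/2 − μ/r = (2315)²/2 − 4.283×10¹³/8.800×10⁶ = -2.187×10⁶ J/kg.
Since ε = −μ/(2a), a = −μ/(2ε) = 9.791×10⁶ m = 9790.8 km.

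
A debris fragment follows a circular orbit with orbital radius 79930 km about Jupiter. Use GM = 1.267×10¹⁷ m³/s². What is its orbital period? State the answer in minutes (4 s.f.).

T ≈ 210.2 minutes

r = 79930 km = 7.993×10⁷ m.
Kepler's third law: T = 2π√(r³/μ) = 2π√((7.993×10⁷)³ / 1.267×10¹⁷).
r³/μ = 4.030×10⁶ s², so T = 2π × 2.008×10³ = 1.261×10⁴ s.
Converting: 1.261×10⁴ s ÷ 60.00 = 210.2 minutes.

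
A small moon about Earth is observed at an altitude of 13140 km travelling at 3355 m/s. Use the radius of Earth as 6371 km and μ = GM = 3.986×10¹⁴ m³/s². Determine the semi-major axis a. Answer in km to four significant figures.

r = 6371 + 13140 = 19511 km = 1.951×10⁷ m.
Vis-viva rearranged: 1/a = 2/r − v²/μ = 1.025×10⁻⁷ − 2.824×10⁻⁸ = 7.427×10⁻⁸ m⁻¹.
a = 1.346×10⁷ m = 13465 km.

a ≈ 13460 km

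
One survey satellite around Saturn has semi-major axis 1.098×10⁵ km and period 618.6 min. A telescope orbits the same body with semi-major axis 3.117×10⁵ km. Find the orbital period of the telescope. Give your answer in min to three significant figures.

T₂ ≈ 2960 min

Kepler's third law: T² ∝ a³, so T₂ = T₁ (a₂/a₁)^(3/2).
a₂/a₁ = 2.839, (a₂/a₁)^(3/2) = 4.783.
T₂ = 618.6 × 4.783 = 2959 min.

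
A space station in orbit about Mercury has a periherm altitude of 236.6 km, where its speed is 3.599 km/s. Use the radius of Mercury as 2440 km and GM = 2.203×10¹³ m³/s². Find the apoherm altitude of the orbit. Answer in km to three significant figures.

r_p = 2440 + 236.6 = 2676.6 km = 2.677×10⁶ m.
Specific energy ε = v²/2 − μ/r = -1.754×10⁶ J/kg, so a = −μ/(2ε) = 6.279×10⁶ m.
The apsides satisfy r_p + r_a = 2a, so the apoherm radius is 2a − r_p = 9.882×10⁶ m = 9881.9 km.
Apoherm altitude = 9881.9 − 2440 = 7441.9 km.

apoherm altitude ≈ 7440 km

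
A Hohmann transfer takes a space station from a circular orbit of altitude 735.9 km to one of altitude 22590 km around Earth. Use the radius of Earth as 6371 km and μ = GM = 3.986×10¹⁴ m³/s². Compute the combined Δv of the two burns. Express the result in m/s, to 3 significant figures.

Δv_total ≈ 3380 m/s

r₁ = 6371 + 735.9 = 7106.9 km = 7.1069×10⁶ m.
r₂ = 6371 + 22590 = 28961 km = 2.8961×10⁷ m.
Transfer ellipse a_t = (r₁ + r₂)/2 = 1.803×10⁷ m.
At r₁: circular v_c1 = √(μ/r₁) = 7489 m/s; transfer-perigee v_p = √[μ(2/r₁ − 1/a_t)] = 9491 m/s.
Δv₁ = v_p − v_c1 = 2001 m/s.
At r₂: circular v_c2 = √(μ/r₂) = 3710 m/s; transfer-apogee v_a = √[μ(2/r₂ − 1/a_t)] = 2329 m/s.
Δv₂ = v_c2 − v_a = 1381 m/s.
Total Δv = Δv₁ + Δv₂ = 3382 m/s.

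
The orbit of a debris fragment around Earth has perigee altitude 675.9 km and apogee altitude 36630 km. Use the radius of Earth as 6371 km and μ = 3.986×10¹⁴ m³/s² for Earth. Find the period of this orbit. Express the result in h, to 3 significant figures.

T ≈ 10.9 h

r_p = 6371 + 675.9 = 7046.9 km = 7.0469×10⁶ m.
r_a = 6371 + 36630 = 43001 km = 4.3001×10⁷ m.
Semi-major axis a = (r_p + r_a)/2 = (7046.9 + 43001)/2 = 25024 km = 2.502×10⁷ m.
By Kepler's third law T = 2π√(a³/μ) = 2π × 6.270×10³ = 3.940×10⁴ s.
= 10.94 h.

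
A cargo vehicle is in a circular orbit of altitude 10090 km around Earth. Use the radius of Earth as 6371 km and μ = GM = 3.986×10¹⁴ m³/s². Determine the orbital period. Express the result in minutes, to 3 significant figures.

r = 6371 + 10090 = 16461 km = 1.6461×10⁷ m.
Kepler's third law: T = 2π√(r³/μ) = 2π√((1.646×10⁷)³ / 3.986×10¹⁴).
r³/μ = 1.119×10⁷ s², so T = 2π × 3.345×10³ = 2.102×10⁴ s.
Converting: 2.102×10⁴ s ÷ 60.00 = 350.3 minutes.

T ≈ 350 minutes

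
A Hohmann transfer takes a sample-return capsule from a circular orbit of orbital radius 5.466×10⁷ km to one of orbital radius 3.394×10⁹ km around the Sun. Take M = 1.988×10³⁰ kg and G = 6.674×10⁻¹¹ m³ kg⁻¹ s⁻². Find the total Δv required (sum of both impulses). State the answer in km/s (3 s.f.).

Δv_total ≈ 25.0 km/s

μ = GM = 6.674×10⁻¹¹ × 1.988×10³⁰ = 1.327×10²⁰ m³/s².
r₁ = 5.466×10⁷ km = 5.466×10¹⁰ m.
r₂ = 3.394×10⁹ km = 3.394×10¹² m.
Transfer ellipse a_t = (r₁ + r₂)/2 = 1.724×10¹² m.
At r₁: circular v_c1 = √(μ/r₁) = 49270 m/s; transfer-perihelion v_p = √[μ(2/r₁ − 1/a_t)] = 69120 m/s.
Δv₁ = v_p − v_c1 = 19850 m/s.
At r₂: circular v_c2 = √(μ/r₂) = 6252 m/s; transfer-aphelion v_a = √[μ(2/r₂ − 1/a_t)] = 1113 m/s.
Δv₂ = v_c2 − v_a = 5139 m/s.
Total Δv = Δv₁ + Δv₂ = 24990 m/s = 24.99 km/s.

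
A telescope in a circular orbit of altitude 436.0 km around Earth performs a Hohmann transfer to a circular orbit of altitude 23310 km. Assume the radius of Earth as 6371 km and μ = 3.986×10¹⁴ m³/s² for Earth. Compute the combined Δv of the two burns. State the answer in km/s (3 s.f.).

Δv_total ≈ 3.53 km/s

r₁ = 6371 + 436.0 = 6807.0 km = 6.8070×10⁶ m.
r₂ = 6371 + 23310 = 29681 km = 2.9681×10⁷ m.
Transfer ellipse a_t = (r₁ + r₂)/2 = 1.824×10⁷ m.
At r₁: circular v_c1 = √(μ/r₁) = 7652 m/s; transfer-perigee v_p = √[μ(2/r₁ − 1/a_t)] = 9760 m/s.
Δv₁ = v_p − v_c1 = 2108 m/s.
At r₂: circular v_c2 = √(μ/r₂) = 3665 m/s; transfer-apogee v_a = √[μ(2/r₂ − 1/a_t)] = 2238 m/s.
Δv₂ = v_c2 − v_a = 1426 m/s.
Total Δv = Δv₁ + Δv₂ = 3534 m/s = 3.534 km/s.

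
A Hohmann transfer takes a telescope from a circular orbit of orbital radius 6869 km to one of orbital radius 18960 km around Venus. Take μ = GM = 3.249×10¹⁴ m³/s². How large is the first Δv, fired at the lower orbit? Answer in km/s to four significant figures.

Δv ≈ 1.456 km/s

r₁ = 6869 km = 6.869×10⁶ m.
r₂ = 18960 km = 1.896×10⁷ m.
Transfer ellipse a_t = (r₁ + r₂)/2 = 1.291×10⁷ m.
At r₁: circular v_c1 = √(μ/r₁) = 6877 m/s; transfer-periapsis v_p = √[μ(2/r₁ − 1/a_t)] = 8333 m/s.
Δv₁ = v_p − v_c1 = 1456 m/s.
= 1.456 km/s.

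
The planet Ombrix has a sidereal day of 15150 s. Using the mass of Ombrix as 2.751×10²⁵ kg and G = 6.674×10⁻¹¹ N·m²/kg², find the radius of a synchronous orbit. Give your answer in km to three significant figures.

μ = GM = 6.674×10⁻¹¹ × 2.751×10²⁵ = 1.836×10¹⁵ m³/s².
A synchronous orbit has period T, so by Kepler's third law a = (μT²/4π²)^(1/3).
μT²/4π² = 1.836×10¹⁵ × (1.515×10⁴)² / 39.48 = 1.067×10²² m³.
a = 2.202×10⁷ m = 22018 km.

r_sync ≈ 22000 km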